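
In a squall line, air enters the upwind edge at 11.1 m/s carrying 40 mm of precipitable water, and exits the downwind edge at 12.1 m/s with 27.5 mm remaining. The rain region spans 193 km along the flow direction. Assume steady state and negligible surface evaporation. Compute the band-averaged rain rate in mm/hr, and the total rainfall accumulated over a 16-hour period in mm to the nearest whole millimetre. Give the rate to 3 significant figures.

Column moisture flux per unit crosswind length is F = V × PW.
Inflow: F_in = 11.1 × 40 = 444 mm·m/s
Outflow: F_out = 12.1 × 27.5 = 332.75 mm·m/s
Steady-state rate R = (F_in − F_out)/L = (444 − 332.75) / 193000 m = 5.764e-04 mm/s.
R = 5.764e-04 × 3600 = 2.08 mm/hr.
Over 16 h: total = 2.08 × 16 = 33.28 ≈ 33 mm.

R ≈ 2.08 mm/hr; total ≈ 33 mm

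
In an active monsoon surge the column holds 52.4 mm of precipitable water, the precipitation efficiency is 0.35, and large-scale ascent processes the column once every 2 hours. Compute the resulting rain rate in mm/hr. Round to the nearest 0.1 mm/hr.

R ≈ 9.2 mm/hr

Each overturning extracts ε × PW = 0.35 × 52.4 = 18.34 mm.
Rate = ε·PW / τ = 18.34 / 2 h = 9.2 mm/hr.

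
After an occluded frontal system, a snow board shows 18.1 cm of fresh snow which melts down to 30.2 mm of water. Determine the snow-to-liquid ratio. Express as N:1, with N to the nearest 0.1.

ratio ≈ 6.0

Ratio = snow depth / SWE = 181 mm / 30.2 mm = 6.0, i.e. 6.0:1.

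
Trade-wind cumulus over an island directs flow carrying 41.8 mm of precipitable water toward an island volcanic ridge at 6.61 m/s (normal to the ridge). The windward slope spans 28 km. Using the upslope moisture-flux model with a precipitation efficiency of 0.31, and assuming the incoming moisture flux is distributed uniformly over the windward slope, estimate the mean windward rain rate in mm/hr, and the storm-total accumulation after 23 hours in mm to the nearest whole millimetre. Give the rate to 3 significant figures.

Incoming column moisture flux per unit ridge length: F = V × PW = 6.61 × 41.8 = 276.298 mm·m/s.
Spread over the 28 km slope with efficiency ε = 0.31: R = ε·F/W = 0.31 × 276.298 / 28000 m = 3.059e-03 mm/s.
R = 3.059e-03 × 3600 = 11.0 mm/hr.
Over 23 h: total = 11.0 × 23 = 253 mm.

R ≈ 11.0 mm/hr; total ≈ 253 mm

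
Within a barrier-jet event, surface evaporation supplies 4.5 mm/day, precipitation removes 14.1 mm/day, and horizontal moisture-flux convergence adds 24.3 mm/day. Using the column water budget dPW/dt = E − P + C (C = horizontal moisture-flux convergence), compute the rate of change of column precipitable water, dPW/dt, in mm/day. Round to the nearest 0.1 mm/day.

dPW/dt = E − P + C = 4.5 − 14.1 + (24.3) = 14.7 mm/day.

dPW/dt ≈ 14.7 mm/day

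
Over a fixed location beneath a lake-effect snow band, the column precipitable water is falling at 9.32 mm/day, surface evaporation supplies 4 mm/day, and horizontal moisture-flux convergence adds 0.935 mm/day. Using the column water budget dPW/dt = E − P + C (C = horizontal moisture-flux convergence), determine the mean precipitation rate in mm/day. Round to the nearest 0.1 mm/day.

P ≈ 14.3 mm/day

dPW/dt = -9.32 mm/day.
P = E + C − dPW/dt = 4 + (0.935) − (-9.32) = 14.3 mm/day.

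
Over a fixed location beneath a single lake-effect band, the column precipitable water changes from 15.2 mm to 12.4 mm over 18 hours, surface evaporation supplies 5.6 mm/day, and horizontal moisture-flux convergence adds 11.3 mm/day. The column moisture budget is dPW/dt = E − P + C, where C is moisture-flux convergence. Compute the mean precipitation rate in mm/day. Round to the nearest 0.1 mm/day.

dPW/dt = (12.4 − 15.2) mm / (18/24 day) = -3.733 mm/day.
P = E + C − dPW/dt = 5.6 + (11.3) − (-3.733) = 20.6 mm/day.

P ≈ 20.6 mm/day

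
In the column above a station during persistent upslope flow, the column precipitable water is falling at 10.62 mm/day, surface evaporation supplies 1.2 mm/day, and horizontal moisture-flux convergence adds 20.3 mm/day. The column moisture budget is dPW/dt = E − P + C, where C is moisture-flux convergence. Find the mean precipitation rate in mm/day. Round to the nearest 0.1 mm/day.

P ≈ 32.1 mm/day

dPW/dt = -10.62 mm/day.
P = E + C − dPW/dt = 1.2 + (20.3) − (-10.62) = 32.1 mm/day.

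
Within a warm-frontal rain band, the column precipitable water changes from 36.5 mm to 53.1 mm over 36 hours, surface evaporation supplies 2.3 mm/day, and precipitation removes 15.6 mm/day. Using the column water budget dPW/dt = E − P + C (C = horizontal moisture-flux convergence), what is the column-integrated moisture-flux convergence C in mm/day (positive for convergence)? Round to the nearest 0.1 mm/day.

C ≈ 24.4 mm/day

dPW/dt = (53.1 − 36.5) mm / (36/24 day) = +11.067 mm/day.
C = dPW/dt − E + P = (+11.067) − 2.3 + 15.6 = 24.4 mm/day.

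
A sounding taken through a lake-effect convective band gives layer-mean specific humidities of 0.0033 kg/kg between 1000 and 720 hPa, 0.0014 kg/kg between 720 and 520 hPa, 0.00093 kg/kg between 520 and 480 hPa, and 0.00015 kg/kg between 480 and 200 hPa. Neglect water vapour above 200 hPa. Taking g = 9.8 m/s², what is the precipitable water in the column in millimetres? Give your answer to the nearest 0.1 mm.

Precipitable water is the column-integrated vapour mass per unit area: PW = (1/g) Σ q̄ Δp, with q in kg/kg and Δp in Pa (1 kg/m² of water = 1 mm).
Layer 1000–720 hPa: Δp = 280 hPa = 28000 Pa, q̄ = 0.0033 kg/kg → 0.0033 × 28000 / 9.8 = 9.43 mm
Layer 720–520 hPa: Δp = 200 hPa = 20000 Pa, q̄ = 0.0014 kg/kg → 0.0014 × 20000 / 9.8 = 2.86 mm
Layer 520–480 hPa: Δp = 40 hPa = 4000 Pa, q̄ = 0.00093 kg/kg → 0.00093 × 4000 / 9.8 = 0.38 mm
Layer 480–200 hPa: Δp = 280 hPa = 28000 Pa, q̄ = 0.00015 kg/kg → 0.00015 × 28000 / 9.8 = 0.43 mm
PW = 9.43 + 2.86 + 0.38 + 0.43 = 13.10 ≈ 13.1 mm.

PW ≈ 13.1 mm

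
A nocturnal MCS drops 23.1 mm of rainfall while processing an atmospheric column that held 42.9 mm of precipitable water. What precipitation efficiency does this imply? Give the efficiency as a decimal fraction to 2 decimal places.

ε = rainfall / PW = 23.1 / 42.9 = 0.54.

ε ≈ 0.54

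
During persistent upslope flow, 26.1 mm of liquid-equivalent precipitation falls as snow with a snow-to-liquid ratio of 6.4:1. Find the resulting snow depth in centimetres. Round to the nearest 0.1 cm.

snow depth ≈ 16.7 cm

Snow depth = liquid × ratio = 26.1 mm × 6.4 = 167.04 mm = 16.7 cm.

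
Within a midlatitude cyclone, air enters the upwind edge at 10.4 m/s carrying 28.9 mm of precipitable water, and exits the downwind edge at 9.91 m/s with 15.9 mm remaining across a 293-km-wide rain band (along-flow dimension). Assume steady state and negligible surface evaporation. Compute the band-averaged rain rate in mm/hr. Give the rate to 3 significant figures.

Column moisture flux per unit crosswind length is F = V × PW.
Inflow: F_in = 10.4 × 28.9 = 300.56 mm·m/s
Outflow: F_out = 9.91 × 15.9 = 157.569 mm·m/s
Steady-state rate R = (F_in − F_out)/L = (300.56 − 157.569) / 293000 m = 4.880e-04 mm/s.
R = 4.880e-04 × 3600 = 1.76 mm/hr.

R ≈ 1.76 mm/hr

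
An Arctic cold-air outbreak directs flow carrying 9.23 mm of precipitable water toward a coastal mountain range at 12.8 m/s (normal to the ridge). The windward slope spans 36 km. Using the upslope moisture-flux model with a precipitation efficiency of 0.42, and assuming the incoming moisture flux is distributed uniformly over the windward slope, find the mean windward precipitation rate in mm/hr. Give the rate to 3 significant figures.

Incoming column moisture flux per unit ridge length: F = V × PW = 12.8 × 9.23 = 118.144 mm·m/s.
Spread over the 36 km slope with efficiency ε = 0.42: R = ε·F/W = 0.42 × 118.144 / 36000 m = 1.378e-03 mm/s.
R = 1.378e-03 × 3600 = 4.96 mm/hr.

R ≈ 4.96 mm/hr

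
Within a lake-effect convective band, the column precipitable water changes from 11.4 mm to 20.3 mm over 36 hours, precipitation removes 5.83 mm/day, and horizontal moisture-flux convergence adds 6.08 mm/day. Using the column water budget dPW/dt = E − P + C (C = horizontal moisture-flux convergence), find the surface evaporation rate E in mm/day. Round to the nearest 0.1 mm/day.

dPW/dt = (20.3 − 11.4) mm / (36/24 day) = +5.933 mm/day.
E = dPW/dt + P − C = (+5.933) + 5.83 − (6.08) = 5.7 mm/day.

E ≈ 5.7 mm/day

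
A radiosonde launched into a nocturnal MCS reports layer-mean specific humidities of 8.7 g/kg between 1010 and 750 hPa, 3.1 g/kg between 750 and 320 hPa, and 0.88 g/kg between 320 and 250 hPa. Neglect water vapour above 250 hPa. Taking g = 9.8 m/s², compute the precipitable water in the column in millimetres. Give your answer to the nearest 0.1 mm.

Precipitable water is the column-integrated vapour mass per unit area: PW = (1/g) Σ q̄ Δp, with q in kg/kg and Δp in Pa (1 kg/m² of water = 1 mm).
Layer 1010–750 hPa: Δp = 260 hPa = 26000 Pa, q̄ = 0.0087 kg/kg → 0.0087 × 26000 / 9.8 = 23.08 mm
Layer 750–320 hPa: Δp = 430 hPa = 43000 Pa, q̄ = 0.0031 kg/kg → 0.0031 × 43000 / 9.8 = 13.60 mm
Layer 320–250 hPa: Δp = 70 hPa = 7000 Pa, q̄ = 0.00088 kg/kg → 0.00088 × 7000 / 9.8 = 0.63 mm
PW = 23.08 + 13.60 + 0.63 = 37.31 ≈ 37.3 mm.

PW ≈ 37.3 mm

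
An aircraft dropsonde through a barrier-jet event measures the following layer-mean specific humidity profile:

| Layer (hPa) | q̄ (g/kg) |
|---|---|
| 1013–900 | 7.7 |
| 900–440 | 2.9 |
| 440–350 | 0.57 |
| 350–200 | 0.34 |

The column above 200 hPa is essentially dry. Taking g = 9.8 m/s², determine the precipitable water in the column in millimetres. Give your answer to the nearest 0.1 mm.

Precipitable water is the column-integrated vapour mass per unit area: PW = (1/g) Σ q̄ Δp, with q in kg/kg and Δp in Pa (1 kg/m² of water = 1 mm).
Layer 1013–900 hPa: Δp = 113 hPa = 11300 Pa, q̄ = 0.0077 kg/kg → 0.0077 × 11300 / 9.8 = 8.88 mm
Layer 900–440 hPa: Δp = 460 hPa = 46000 Pa, q̄ = 0.0029 kg/kg → 0.0029 × 46000 / 9.8 = 13.61 mm
Layer 440–350 hPa: Δp = 90 hPa = 9000 Pa, q̄ = 0.00057 kg/kg → 0.00057 × 9000 / 9.8 = 0.52 mm
Layer 350–200 hPa: Δp = 150 hPa = 15000 Pa, q̄ = 0.00034 kg/kg → 0.00034 × 15000 / 9.8 = 0.52 mm
PW = 8.88 + 13.61 + 0.52 + 0.52 = 23.53 ≈ 23.5 mm.

PW ≈ 23.5 mm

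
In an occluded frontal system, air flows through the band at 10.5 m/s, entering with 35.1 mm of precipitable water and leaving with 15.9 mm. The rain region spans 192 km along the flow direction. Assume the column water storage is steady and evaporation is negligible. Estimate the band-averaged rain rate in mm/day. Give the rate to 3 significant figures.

R ≈ 90.7 mm/day

Column moisture flux per unit crosswind length is F = V × PW.
Inflow: F_in = 10.5 × 35.1 = 368.55 mm·m/s
Outflow: F_out = 10.5 × 15.9 = 166.95 mm·m/s
Steady-state rate R = (F_in − F_out)/L = (368.55 − 166.95) / 192000 m = 1.050e-03 mm/s.
R = 1.050e-03 × 3600 × 24 = 90.7 mm/day.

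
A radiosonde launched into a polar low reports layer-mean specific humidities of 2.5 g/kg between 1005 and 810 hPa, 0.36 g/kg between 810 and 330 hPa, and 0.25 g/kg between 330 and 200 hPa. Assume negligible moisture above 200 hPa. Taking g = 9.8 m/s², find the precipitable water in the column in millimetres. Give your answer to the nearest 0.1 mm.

Precipitable water is the column-integrated vapour mass per unit area: PW = (1/g) Σ q̄ Δp, with q in kg/kg and Δp in Pa (1 kg/m² of water = 1 mm).
Layer 1005–810 hPa: Δp = 195 hPa = 19500 Pa, q̄ = 0.0025 kg/kg → 0.0025 × 19500 / 9.8 = 4.97 mm
Layer 810–330 hPa: Δp = 480 hPa = 48000 Pa, q̄ = 0.00036 kg/kg → 0.00036 × 48000 / 9.8 = 1.76 mm
Layer 330–200 hPa: Δp = 130 hPa = 13000 Pa, q̄ = 0.00025 kg/kg → 0.00025 × 13000 / 9.8 = 0.33 mm
PW = 4.97 + 1.76 + 0.33 = 7.06 ≈ 7.1 mm.

PW ≈ 7.1 mm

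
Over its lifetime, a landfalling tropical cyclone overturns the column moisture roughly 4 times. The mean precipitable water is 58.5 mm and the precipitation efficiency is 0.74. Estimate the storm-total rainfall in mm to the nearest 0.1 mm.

Each cycle deposits ε × PW = 0.74 × 58.5 = 43.29 mm.
Over 4 cycles: 4 × 43.29 = 173.2 mm.

rainfall ≈ 173.2 mm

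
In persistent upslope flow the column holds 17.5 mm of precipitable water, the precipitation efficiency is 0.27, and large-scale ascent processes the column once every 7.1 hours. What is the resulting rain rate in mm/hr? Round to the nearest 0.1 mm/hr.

Each overturning extracts ε × PW = 0.27 × 17.5 = 4.725 mm.
Rate = ε·PW / τ = 4.725 / 7.1 h = 0.7 mm/hr.

R ≈ 0.7 mm/hr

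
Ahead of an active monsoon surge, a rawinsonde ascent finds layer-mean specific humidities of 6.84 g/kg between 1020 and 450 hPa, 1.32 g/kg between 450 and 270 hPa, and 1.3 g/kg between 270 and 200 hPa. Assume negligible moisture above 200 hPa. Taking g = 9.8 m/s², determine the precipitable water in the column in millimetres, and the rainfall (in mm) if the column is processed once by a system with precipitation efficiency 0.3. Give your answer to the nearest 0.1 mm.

Precipitable water is the column-integrated vapour mass per unit area: PW = (1/g) Σ q̄ Δp, with q in kg/kg and Δp in Pa (1 kg/m² of water = 1 mm).
Layer 1020–450 hPa: Δp = 570 hPa = 57000 Pa, q̄ = 0.00684 kg/kg → 0.00684 × 57000 / 9.8 = 39.78 mm
Layer 450–270 hPa: Δp = 180 hPa = 18000 Pa, q̄ = 0.00132 kg/kg → 0.00132 × 18000 / 9.8 = 2.42 mm
Layer 270–200 hPa: Δp = 70 hPa = 7000 Pa, q̄ = 0.0013 kg/kg → 0.0013 × 7000 / 9.8 = 0.93 mm
PW = 39.78 + 2.42 + 0.93 = 43.13 ≈ 43.1 mm.
Rainfall = ε × PW = 0.3 × 43.1 = 12.9 mm.

PW ≈ 43.1 mm; rainfall ≈ 12.9 mm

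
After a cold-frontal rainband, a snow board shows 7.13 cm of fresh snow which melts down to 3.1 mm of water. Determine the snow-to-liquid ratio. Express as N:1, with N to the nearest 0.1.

Ratio = snow depth / SWE = 71.3 mm / 3.1 mm = 23.0, i.e. 23.0:1.

ratio ≈ 23.0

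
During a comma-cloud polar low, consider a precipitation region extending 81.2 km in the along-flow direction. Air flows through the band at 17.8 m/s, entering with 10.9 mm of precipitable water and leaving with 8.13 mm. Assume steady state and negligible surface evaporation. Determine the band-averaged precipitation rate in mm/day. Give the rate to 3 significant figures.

R ≈ 52.5 mm/day

Column moisture flux per unit crosswind length is F = V × PW.
Inflow: F_in = 17.8 × 10.9 = 194.02 mm·m/s
Outflow: F_out = 17.8 × 8.13 = 144.714 mm·m/s
Steady-state rate R = (F_in − F_out)/L = (194.02 − 144.714) / 81200 m = 6.072e-04 mm/s.
R = 6.072e-04 × 3600 × 24 = 52.5 mm/day.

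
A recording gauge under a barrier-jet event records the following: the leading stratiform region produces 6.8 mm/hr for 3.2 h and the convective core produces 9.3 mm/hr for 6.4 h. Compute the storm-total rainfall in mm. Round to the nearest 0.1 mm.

Total = Σ Rᵢ Δtᵢ = 6.8 × 3.2 + 9.3 × 6.4
      = 21.76 + 59.52 = 81.3 mm.

total ≈ 81.3 mm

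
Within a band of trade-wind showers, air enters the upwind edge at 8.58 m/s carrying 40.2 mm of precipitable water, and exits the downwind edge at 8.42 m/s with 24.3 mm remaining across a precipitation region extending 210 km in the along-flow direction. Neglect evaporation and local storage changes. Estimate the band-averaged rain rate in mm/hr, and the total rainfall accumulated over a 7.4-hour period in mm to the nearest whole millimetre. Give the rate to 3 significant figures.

Column moisture flux per unit crosswind length is F = V × PW.
Inflow: F_in = 8.58 × 40.2 = 344.916 mm·m/s
Outflow: F_out = 8.42 × 24.3 = 204.606 mm·m/s
Steady-state rate R = (F_in − F_out)/L = (344.916 − 204.606) / 210000 m = 6.681e-04 mm/s.
R = 6.681e-04 × 3600 = 2.41 mm/hr.
Over 7.4 h: total = 2.41 × 7.4 = 17.834 ≈ 18 mm.

R ≈ 2.41 mm/hr; total ≈ 18 mm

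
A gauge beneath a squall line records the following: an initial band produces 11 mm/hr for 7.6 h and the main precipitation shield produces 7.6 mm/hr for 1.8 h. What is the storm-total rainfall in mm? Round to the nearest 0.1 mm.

total ≈ 97.3 mm

Total = Σ Rᵢ Δtᵢ = 11 × 7.6 + 7.6 × 1.8
      = 83.6 + 13.68 = 97.3 mm.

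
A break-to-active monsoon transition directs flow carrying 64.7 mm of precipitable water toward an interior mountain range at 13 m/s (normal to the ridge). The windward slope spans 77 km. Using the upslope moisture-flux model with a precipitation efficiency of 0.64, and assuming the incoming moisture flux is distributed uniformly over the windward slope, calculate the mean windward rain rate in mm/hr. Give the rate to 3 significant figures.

R ≈ 25.2 mm/hr

Incoming column moisture flux per unit ridge length: F = V × PW = 13 × 64.7 = 841.1 mm·m/s.
Spread over the 77 km slope with efficiency ε = 0.64: R = ε·F/W = 0.64 × 841.1 / 77000 m = 6.991e-03 mm/s.
R = 6.991e-03 × 3600 = 25.2 mm/hr.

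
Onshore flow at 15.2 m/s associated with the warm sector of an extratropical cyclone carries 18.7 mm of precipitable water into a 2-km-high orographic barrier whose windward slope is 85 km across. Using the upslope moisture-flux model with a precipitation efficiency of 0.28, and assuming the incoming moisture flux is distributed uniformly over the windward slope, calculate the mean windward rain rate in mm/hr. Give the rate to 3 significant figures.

R ≈ 3.37 mm/hr

Incoming column moisture flux per unit ridge length: F = V × PW = 15.2 × 18.7 = 284.24 mm·m/s.
Spread over the 85 km slope with efficiency ε = 0.28: R = ε·F/W = 0.28 × 284.24 / 85000 m = 9.363e-04 mm/s.
R = 9.363e-04 × 3600 = 3.37 mm/hr.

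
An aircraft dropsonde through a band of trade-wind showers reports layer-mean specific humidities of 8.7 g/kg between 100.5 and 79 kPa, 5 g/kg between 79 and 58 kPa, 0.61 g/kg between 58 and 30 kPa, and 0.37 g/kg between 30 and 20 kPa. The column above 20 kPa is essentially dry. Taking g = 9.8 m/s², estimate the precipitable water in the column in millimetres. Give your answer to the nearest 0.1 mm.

PW ≈ 31.9 mm

Precipitable water is the column-integrated vapour mass per unit area: PW = (1/g) Σ q̄ Δp, with q in kg/kg and Δp in Pa (1 kg/m² of water = 1 mm).
Layer 100.5–79 kPa: Δp = 215 hPa = 21500 Pa, q̄ = 0.0087 kg/kg → 0.0087 × 21500 / 9.8 = 19.09 mm
Layer 79–58 kPa: Δp = 210 hPa = 21000 Pa, q̄ = 0.005 kg/kg → 0.005 × 21000 / 9.8 = 10.71 mm
Layer 58–30 kPa: Δp = 280 hPa = 28000 Pa, q̄ = 0.00061 kg/kg → 0.00061 × 28000 / 9.8 = 1.74 mm
Layer 30–20 kPa: Δp = 100 hPa = 10000 Pa, q̄ = 0.00037 kg/kg → 0.00037 × 10000 / 9.8 = 0.38 mm
PW = 19.09 + 10.71 + 1.74 + 0.38 = 31.92 ≈ 31.9 mm.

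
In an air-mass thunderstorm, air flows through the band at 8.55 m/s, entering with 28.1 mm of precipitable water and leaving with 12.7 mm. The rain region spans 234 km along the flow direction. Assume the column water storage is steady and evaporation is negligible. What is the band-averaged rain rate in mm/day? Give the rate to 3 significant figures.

Column moisture flux per unit crosswind length is F = V × PW.
Inflow: F_in = 8.55 × 28.1 = 240.255 mm·m/s
Outflow: F_out = 8.55 × 12.7 = 108.585 mm·m/s
Steady-state rate R = (F_in − F_out)/L = (240.255 − 108.585) / 234000 m = 5.627e-04 mm/s.
R = 5.627e-04 × 3600 × 24 = 48.6 mm/day.

R ≈ 48.6 mm/day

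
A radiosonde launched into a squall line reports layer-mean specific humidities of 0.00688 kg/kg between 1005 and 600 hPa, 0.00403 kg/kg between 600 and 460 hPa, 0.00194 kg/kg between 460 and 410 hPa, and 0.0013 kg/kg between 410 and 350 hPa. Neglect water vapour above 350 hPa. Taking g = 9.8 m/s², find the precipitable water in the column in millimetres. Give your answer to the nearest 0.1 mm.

PW ≈ 36.0 mm

Precipitable water is the column-integrated vapour mass per unit area: PW = (1/g) Σ q̄ Δp, with q in kg/kg and Δp in Pa (1 kg/m² of water = 1 mm).
Layer 1005–600 hPa: Δp = 405 hPa = 40500 Pa, q̄ = 0.00688 kg/kg → 0.00688 × 40500 / 9.8 = 28.43 mm
Layer 600–460 hPa: Δp = 140 hPa = 14000 Pa, q̄ = 0.00403 kg/kg → 0.00403 × 14000 / 9.8 = 5.76 mm
Layer 460–410 hPa: Δp = 50 hPa = 5000 Pa, q̄ = 0.00194 kg/kg → 0.00194 × 5000 / 9.8 = 0.99 mm
Layer 410–350 hPa: Δp = 60 hPa = 6000 Pa, q̄ = 0.0013 kg/kg → 0.0013 × 6000 / 9.8 = 0.80 mm
PW = 28.43 + 5.76 + 0.99 + 0.80 = 35.98 ≈ 36.0 mm.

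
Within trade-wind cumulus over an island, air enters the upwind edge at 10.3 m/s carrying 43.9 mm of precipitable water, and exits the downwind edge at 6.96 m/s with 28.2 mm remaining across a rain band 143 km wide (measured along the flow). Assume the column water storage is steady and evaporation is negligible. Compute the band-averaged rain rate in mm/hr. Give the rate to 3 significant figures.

Column moisture flux per unit crosswind length is F = V × PW.
Inflow: F_in = 10.3 × 43.9 = 452.17 mm·m/s
Outflow: F_out = 6.96 × 28.2 = 196.272 mm·m/s
Steady-state rate R = (F_in − F_out)/L = (452.17 − 196.272) / 143000 m = 1.789e-03 mm/s.
R = 1.789e-03 × 3600 = 6.44 mm/hr.

R ≈ 6.44 mm/hr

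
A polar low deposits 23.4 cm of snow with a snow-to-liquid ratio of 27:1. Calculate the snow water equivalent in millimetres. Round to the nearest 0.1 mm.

SWE ≈ 8.7 mm

SWE = snow depth / ratio = 23.4 cm / 27 = 0.867 cm = 8.7 mm.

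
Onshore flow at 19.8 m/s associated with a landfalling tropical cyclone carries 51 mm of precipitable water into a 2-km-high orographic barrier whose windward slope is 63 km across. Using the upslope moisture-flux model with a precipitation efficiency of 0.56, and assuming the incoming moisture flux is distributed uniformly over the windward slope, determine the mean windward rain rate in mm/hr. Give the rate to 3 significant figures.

Incoming column moisture flux per unit ridge length: F = V × PW = 19.8 × 51 = 1009.8 mm·m/s.
Spread over the 63 km slope with efficiency ε = 0.56: R = ε·F/W = 0.56 × 1009.8 / 63000 m = 8.976e-03 mm/s.
R = 8.976e-03 × 3600 = 32.3 mm/hr.

R ≈ 32.3 mm/hr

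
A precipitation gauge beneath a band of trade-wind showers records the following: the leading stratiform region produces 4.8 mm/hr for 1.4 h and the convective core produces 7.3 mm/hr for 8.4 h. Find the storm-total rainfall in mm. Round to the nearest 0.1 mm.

Total = Σ Rᵢ Δtᵢ = 4.8 × 1.4 + 7.3 × 8.4
      = 6.72 + 61.32 = 68.0 mm.

total ≈ 68.0 mm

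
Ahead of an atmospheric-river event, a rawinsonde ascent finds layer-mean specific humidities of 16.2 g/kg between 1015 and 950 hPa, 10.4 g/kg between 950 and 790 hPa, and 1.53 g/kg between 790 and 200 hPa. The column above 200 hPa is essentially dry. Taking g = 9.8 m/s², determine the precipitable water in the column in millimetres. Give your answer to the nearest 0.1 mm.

Precipitable water is the column-integrated vapour mass per unit area: PW = (1/g) Σ q̄ Δp, with q in kg/kg and Δp in Pa (1 kg/m² of water = 1 mm).
Layer 1015–950 hPa: Δp = 65 hPa = 6500 Pa, q̄ = 0.0162 kg/kg → 0.0162 × 6500 / 9.8 = 10.74 mm
Layer 950–790 hPa: Δp = 160 hPa = 16000 Pa, q̄ = 0.0104 kg/kg → 0.0104 × 16000 / 9.8 = 16.98 mm
Layer 790–200 hPa: Δp = 590 hPa = 59000 Pa, q̄ = 0.00153 kg/kg → 0.00153 × 59000 / 9.8 = 9.21 mm
PW = 10.74 + 16.98 + 9.21 = 36.93 ≈ 36.9 mm.

PW ≈ 36.9 mm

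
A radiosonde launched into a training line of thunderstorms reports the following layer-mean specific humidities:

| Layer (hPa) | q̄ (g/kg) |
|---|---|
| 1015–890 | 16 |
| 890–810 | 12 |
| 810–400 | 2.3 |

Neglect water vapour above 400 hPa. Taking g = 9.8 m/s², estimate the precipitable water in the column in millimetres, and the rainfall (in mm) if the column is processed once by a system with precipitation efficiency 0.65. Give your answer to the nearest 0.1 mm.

PW ≈ 39.8 mm; rainfall ≈ 25.9 mm

Precipitable water is the column-integrated vapour mass per unit area: PW = (1/g) Σ q̄ Δp, with q in kg/kg and Δp in Pa (1 kg/m² of water = 1 mm).
Layer 1015–890 hPa: Δp = 125 hPa = 12500 Pa, q̄ = 0.016 kg/kg → 0.016 × 12500 / 9.8 = 20.41 mm
Layer 890–810 hPa: Δp = 80 hPa = 8000 Pa, q̄ = 0.012 kg/kg → 0.012 × 8000 / 9.8 = 9.80 mm
Layer 810–400 hPa: Δp = 410 hPa = 41000 Pa, q̄ = 0.0023 kg/kg → 0.0023 × 41000 / 9.8 = 9.62 mm
PW = 20.41 + 9.80 + 9.62 = 39.83 ≈ 39.8 mm.
Rainfall = ε × PW = 0.65 × 39.8 = 25.9 mm.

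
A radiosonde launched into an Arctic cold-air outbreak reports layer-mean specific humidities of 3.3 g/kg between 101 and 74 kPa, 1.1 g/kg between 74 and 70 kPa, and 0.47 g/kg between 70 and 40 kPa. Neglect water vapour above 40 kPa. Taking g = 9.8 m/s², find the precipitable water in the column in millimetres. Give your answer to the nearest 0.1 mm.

PW ≈ 11.0 mm

Precipitable water is the column-integrated vapour mass per unit area: PW = (1/g) Σ q̄ Δp, with q in kg/kg and Δp in Pa (1 kg/m² of water = 1 mm).
Layer 101–74 kPa: Δp = 270 hPa = 27000 Pa, q̄ = 0.0033 kg/kg → 0.0033 × 27000 / 9.8 = 9.09 mm
Layer 74–70 kPa: Δp = 40 hPa = 4000 Pa, q̄ = 0.0011 kg/kg → 0.0011 × 4000 / 9.8 = 0.45 mm
Layer 70–40 kPa: Δp = 300 hPa = 30000 Pa, q̄ = 0.00047 kg/kg → 0.00047 × 30000 / 9.8 = 1.44 mm
PW = 9.09 + 0.45 + 1.44 = 10.98 ≈ 11.0 mm.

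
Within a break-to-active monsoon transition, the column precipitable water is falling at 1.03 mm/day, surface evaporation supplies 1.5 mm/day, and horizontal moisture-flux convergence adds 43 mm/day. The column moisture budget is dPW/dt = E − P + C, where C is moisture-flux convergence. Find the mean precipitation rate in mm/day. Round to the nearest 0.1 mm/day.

dPW/dt = -1.03 mm/day.
P = E + C − dPW/dt = 1.5 + (43) − (-1.03) = 45.5 mm/day.

P ≈ 45.5 mm/day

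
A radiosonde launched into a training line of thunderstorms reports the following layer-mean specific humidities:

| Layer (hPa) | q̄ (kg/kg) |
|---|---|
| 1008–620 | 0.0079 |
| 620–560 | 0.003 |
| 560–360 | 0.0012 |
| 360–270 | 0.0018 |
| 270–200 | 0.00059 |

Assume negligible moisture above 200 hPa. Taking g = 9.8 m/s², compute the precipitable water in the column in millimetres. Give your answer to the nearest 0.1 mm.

Precipitable water is the column-integrated vapour mass per unit area: PW = (1/g) Σ q̄ Δp, with q in kg/kg and Δp in Pa (1 kg/m² of water = 1 mm).
Layer 1008–620 hPa: Δp = 388 hPa = 38800 Pa, q̄ = 0.0079 kg/kg → 0.0079 × 38800 / 9.8 = 31.28 mm
Layer 620–560 hPa: Δp = 60 hPa = 6000 Pa, q̄ = 0.003 kg/kg → 0.003 × 6000 / 9.8 = 1.84 mm
Layer 560–360 hPa: Δp = 200 hPa = 20000 Pa, q̄ = 0.0012 kg/kg → 0.0012 × 20000 / 9.8 = 2.45 mm
Layer 360–270 hPa: Δp = 90 hPa = 9000 Pa, q̄ = 0.0018 kg/kg → 0.0018 × 9000 / 9.8 = 1.65 mm
Layer 270–200 hPa: Δp = 70 hPa = 7000 Pa, q̄ = 0.00059 kg/kg → 0.00059 × 7000 / 9.8 = 0.42 mm
PW = 31.28 + 1.84 + 2.45 + 1.65 + 0.42 = 37.64 ≈ 37.6 mm.

PW ≈ 37.6 mm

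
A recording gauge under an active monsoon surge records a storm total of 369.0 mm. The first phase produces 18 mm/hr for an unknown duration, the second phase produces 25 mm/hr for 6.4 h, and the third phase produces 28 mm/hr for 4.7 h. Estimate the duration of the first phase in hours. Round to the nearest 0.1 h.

Known phases: 25 × 6.4 + 28 × 4.7 = 160 + 131.6 = 291.6 mm.
Remaining depth = 369.0 − 291.6 = 77.4 mm.
Duration = 77.4 / 18 = 4.3 h.

duration ≈ 4.3 h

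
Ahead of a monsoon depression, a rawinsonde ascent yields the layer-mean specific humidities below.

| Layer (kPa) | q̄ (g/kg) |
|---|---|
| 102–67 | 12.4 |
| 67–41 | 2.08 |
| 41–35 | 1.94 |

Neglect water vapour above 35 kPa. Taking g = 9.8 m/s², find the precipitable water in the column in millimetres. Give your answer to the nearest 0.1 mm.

Precipitable water is the column-integrated vapour mass per unit area: PW = (1/g) Σ q̄ Δp, with q in kg/kg and Δp in Pa (1 kg/m² of water = 1 mm).
Layer 102–67 kPa: Δp = 350 hPa = 35000 Pa, q̄ = 0.0124 kg/kg → 0.0124 × 35000 / 9.8 = 44.29 mm
Layer 67–41 kPa: Δp = 260 hPa = 26000 Pa, q̄ = 0.00208 kg/kg → 0.00208 × 26000 / 9.8 = 5.52 mm
Layer 41–35 kPa: Δp = 60 hPa = 6000 Pa, q̄ = 0.00194 kg/kg → 0.00194 × 6000 / 9.8 = 1.19 mm
PW = 44.29 + 5.52 + 1.19 = 51.00 ≈ 51.0 mm.

PW ≈ 51.0 mm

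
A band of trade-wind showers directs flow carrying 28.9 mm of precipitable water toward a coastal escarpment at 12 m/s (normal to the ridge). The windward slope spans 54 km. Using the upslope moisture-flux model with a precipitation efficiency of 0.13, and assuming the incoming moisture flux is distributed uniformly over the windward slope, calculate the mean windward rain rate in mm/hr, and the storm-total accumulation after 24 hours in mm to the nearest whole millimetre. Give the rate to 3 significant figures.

Incoming column moisture flux per unit ridge length: F = V × PW = 12 × 28.9 = 346.8 mm·m/s.
Spread over the 54 km slope with efficiency ε = 0.13: R = ε·F/W = 0.13 × 346.8 / 54000 m = 8.349e-04 mm/s.
R = 8.349e-04 × 3600 = 3.01 mm/hr.
Over 24 h: total = 3.01 × 24 = 72.24 ≈ 72 mm.

R ≈ 3.01 mm/hr; total ≈ 72 mm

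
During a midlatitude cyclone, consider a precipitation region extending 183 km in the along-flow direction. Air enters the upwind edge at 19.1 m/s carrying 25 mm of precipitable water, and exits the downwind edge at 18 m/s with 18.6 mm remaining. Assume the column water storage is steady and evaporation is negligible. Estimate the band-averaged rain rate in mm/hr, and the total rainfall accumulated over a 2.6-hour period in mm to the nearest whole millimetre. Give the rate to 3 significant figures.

R ≈ 2.81 mm/hr; total ≈ 7 mm

Column moisture flux per unit crosswind length is F = V × PW.
Inflow: F_in = 19.1 × 25 = 477.5 mm·m/s
Outflow: F_out = 18 × 18.6 = 334.8 mm·m/s
Steady-state rate R = (F_in − F_out)/L = (477.5 − 334.8) / 183000 m = 7.798e-04 mm/s.
R = 7.798e-04 × 3600 = 2.81 mm/hr.
Over 2.6 h: total = 2.81 × 2.6 = 7.306 ≈ 7 mm.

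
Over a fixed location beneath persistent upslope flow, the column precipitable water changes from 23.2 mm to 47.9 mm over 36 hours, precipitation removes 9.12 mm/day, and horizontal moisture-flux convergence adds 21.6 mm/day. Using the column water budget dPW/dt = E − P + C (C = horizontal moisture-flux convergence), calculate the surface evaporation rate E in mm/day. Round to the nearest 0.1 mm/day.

dPW/dt = (47.9 − 23.2) mm / (36/24 day) = +16.467 mm/day.
E = dPW/dt + P − C = (+16.467) + 9.12 − (21.6) = 4.0 mm/day.

E ≈ 4.0 mm/day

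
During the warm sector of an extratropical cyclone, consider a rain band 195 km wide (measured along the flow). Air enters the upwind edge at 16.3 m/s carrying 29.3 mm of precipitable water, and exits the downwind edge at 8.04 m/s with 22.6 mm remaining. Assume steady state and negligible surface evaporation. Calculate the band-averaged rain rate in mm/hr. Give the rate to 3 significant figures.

R ≈ 5.46 mm/hr

Column moisture flux per unit crosswind length is F = V × PW.
Inflow: F_in = 16.3 × 29.3 = 477.59 mm·m/s
Outflow: F_out = 8.04 × 22.6 = 181.704 mm·m/s
Steady-state rate R = (F_in − F_out)/L = (477.59 − 181.704) / 195000 m = 1.517e-03 mm/s.
R = 1.517e-03 × 3600 = 5.46 mm/hr.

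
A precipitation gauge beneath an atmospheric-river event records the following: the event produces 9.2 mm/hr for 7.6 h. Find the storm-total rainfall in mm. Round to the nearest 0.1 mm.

Total = Σ Rᵢ Δtᵢ = 9.2 × 7.6
      = 69.92 = 69.9 mm.

total ≈ 69.9 mm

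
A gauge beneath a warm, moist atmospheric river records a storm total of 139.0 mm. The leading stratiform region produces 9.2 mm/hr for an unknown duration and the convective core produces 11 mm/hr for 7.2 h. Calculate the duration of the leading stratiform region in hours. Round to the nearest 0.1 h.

Known phases: 11 × 7.2 = 79.2 mm.
Remaining depth = 139.0 − 79.2 = 59.8 mm.
Duration = 59.8 / 9.2 = 6.5 h.

duration ≈ 6.5 h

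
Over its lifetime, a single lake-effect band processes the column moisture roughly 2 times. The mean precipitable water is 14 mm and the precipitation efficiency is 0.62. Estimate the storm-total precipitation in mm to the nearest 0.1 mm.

Each cycle deposits ε × PW = 0.62 × 14 = 8.68 mm.
Over 2 cycles: 2 × 8.68 = 17.4 mm.

precipitation ≈ 17.4 mm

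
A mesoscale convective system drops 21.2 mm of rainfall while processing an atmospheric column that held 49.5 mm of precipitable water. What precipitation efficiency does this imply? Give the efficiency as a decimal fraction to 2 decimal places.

ε ≈ 0.43

ε = rainfall / PW = 21.2 / 49.5 = 0.43.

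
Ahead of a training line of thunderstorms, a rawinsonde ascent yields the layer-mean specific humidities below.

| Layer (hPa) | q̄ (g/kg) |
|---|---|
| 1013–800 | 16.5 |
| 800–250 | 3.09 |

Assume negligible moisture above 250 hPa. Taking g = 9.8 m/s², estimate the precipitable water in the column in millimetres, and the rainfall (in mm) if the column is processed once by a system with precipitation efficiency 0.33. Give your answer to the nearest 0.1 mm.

PW ≈ 53.2 mm; rainfall ≈ 17.6 mm

Precipitable water is the column-integrated vapour mass per unit area: PW = (1/g) Σ q̄ Δp, with q in kg/kg and Δp in Pa (1 kg/m² of water = 1 mm).
Layer 1013–800 hPa: Δp = 213 hPa = 21300 Pa, q̄ = 0.0165 kg/kg → 0.0165 × 21300 / 9.8 = 35.86 mm
Layer 800–250 hPa: Δp = 550 hPa = 55000 Pa, q̄ = 0.00309 kg/kg → 0.00309 × 55000 / 9.8 = 17.34 mm
PW = 35.86 + 17.34 = 53.20 ≈ 53.2 mm.
Rainfall = ε × PW = 0.33 × 53.2 = 17.6 mm.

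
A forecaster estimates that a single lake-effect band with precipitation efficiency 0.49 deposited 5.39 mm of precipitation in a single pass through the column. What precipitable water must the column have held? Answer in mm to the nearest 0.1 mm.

PW = precipitation / ε = 5.39 / 0.49 = 11.0 mm.

PW ≈ 11.0 mm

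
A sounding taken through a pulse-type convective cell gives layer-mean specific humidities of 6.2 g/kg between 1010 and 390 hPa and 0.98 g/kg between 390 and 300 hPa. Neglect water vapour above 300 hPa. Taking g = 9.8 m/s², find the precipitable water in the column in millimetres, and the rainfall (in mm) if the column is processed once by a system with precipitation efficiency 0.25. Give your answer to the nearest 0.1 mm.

PW ≈ 40.1 mm; rainfall ≈ 10.0 mm

Precipitable water is the column-integrated vapour mass per unit area: PW = (1/g) Σ q̄ Δp, with q in kg/kg and Δp in Pa (1 kg/m² of water = 1 mm).
Layer 1010–390 hPa: Δp = 620 hPa = 62000 Pa, q̄ = 0.0062 kg/kg → 0.0062 × 62000 / 9.8 = 39.22 mm
Layer 390–300 hPa: Δp = 90 hPa = 9000 Pa, q̄ = 0.00098 kg/kg → 0.00098 × 9000 / 9.8 = 0.90 mm
PW = 39.22 + 0.90 = 40.12 ≈ 40.1 mm.
Rainfall = ε × PW = 0.25 × 40.1 = 10.0 mm.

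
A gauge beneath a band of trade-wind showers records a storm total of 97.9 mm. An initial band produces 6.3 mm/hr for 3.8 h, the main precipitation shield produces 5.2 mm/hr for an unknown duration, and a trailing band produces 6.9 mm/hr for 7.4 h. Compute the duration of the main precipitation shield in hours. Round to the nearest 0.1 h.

duration ≈ 4.4 h

Known phases: 6.3 × 3.8 + 6.9 × 7.4 = 23.94 + 51.06 = 75 mm.
Remaining depth = 97.9 − 75 = 22.9 mm.
Duration = 22.9 / 5.2 = 4.4 h.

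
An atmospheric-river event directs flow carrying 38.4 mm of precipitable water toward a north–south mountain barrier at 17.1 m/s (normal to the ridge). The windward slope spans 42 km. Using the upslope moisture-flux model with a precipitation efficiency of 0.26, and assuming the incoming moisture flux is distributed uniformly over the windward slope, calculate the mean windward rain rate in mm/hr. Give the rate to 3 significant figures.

R ≈ 14.6 mm/hr

Incoming column moisture flux per unit ridge length: F = V × PW = 17.1 × 38.4 = 656.64 mm·m/s.
Spread over the 42 km slope with efficiency ε = 0.26: R = ε·F/W = 0.26 × 656.64 / 42000 m = 4.065e-03 mm/s.
R = 4.065e-03 × 3600 = 14.6 mm/hr.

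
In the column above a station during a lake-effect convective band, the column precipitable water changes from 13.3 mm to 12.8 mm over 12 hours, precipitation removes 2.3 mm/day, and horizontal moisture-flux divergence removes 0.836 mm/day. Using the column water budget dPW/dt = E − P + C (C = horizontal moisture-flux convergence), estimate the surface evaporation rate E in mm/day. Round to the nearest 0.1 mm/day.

dPW/dt = (12.8 − 13.3) mm / (12/24 day) = -1.000 mm/day.
E = dPW/dt + P − C = (-1.000) + 2.3 − (-0.836) = 2.1 mm/day.

E ≈ 2.1 mm/day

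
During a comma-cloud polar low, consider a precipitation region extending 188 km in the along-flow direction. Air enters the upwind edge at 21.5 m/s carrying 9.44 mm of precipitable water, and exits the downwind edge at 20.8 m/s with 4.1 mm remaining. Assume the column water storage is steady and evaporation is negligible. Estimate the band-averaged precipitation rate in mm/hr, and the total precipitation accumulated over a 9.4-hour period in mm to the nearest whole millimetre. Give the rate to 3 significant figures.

Column moisture flux per unit crosswind length is F = V × PW.
Inflow: F_in = 21.5 × 9.44 = 202.96 mm·m/s
Outflow: F_out = 20.8 × 4.1 = 85.28 mm·m/s
Steady-state rate R = (F_in − F_out)/L = (202.96 − 85.28) / 188000 m = 6.260e-04 mm/s.
R = 6.260e-04 × 3600 = 2.25 mm/hr.
Over 9.4 h: total = 2.25 × 9.4 = 21.15 ≈ 21 mm.

R ≈ 2.25 mm/hr; total ≈ 21 mm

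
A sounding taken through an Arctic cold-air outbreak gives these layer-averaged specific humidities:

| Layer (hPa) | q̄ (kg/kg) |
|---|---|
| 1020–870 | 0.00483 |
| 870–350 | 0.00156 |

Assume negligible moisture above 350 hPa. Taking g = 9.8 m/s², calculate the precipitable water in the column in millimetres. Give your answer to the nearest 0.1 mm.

PW ≈ 15.7 mm

Precipitable water is the column-integrated vapour mass per unit area: PW = (1/g) Σ q̄ Δp, with q in kg/kg and Δp in Pa (1 kg/m² of water = 1 mm).
Layer 1020–870 hPa: Δp = 150 hPa = 15000 Pa, q̄ = 0.00483 kg/kg → 0.00483 × 15000 / 9.8 = 7.39 mm
Layer 870–350 hPa: Δp = 520 hPa = 52000 Pa, q̄ = 0.00156 kg/kg → 0.00156 × 52000 / 9.8 = 8.28 mm
PW = 7.39 + 8.28 = 15.67 ≈ 15.7 mm.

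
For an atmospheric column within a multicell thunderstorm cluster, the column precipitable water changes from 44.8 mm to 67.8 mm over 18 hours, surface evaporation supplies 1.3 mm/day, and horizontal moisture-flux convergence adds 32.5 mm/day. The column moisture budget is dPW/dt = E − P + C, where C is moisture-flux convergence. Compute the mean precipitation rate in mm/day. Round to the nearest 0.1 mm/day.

P ≈ 3.1 mm/day

dPW/dt = (67.8 − 44.8) mm / (18/24 day) = +30.667 mm/day.
P = E + C − dPW/dt = 1.3 + (32.5) − (+30.667) = 3.1 mm/day.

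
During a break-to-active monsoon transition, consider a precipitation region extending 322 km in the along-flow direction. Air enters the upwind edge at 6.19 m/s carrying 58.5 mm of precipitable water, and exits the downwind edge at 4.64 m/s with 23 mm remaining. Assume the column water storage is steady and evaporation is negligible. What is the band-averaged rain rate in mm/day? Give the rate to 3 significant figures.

R ≈ 68.5 mm/day

Column moisture flux per unit crosswind length is F = V × PW.
Inflow: F_in = 6.19 × 58.5 = 362.115 mm·m/s
Outflow: F_out = 4.64 × 23 = 106.72 mm·m/s
Steady-state rate R = (F_in − F_out)/L = (362.115 − 106.72) / 322000 m = 7.932e-04 mm/s.
R = 7.932e-04 × 3600 × 24 = 68.5 mm/day.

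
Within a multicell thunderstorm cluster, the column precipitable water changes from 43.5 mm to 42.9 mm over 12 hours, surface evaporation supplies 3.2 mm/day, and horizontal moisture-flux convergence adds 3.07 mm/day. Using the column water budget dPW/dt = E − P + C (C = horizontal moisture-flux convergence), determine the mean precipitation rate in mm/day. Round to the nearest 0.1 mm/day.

dPW/dt = (42.9 − 43.5) mm / (12/24 day) = -1.200 mm/day.
P = E + C − dPW/dt = 3.2 + (3.07) − (-1.200) = 7.5 mm/day.

P ≈ 7.5 mm/day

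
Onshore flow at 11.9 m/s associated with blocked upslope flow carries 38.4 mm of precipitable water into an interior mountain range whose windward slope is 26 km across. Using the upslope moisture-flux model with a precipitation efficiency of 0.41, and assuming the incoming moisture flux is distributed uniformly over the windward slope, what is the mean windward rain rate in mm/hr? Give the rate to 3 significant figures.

Incoming column moisture flux per unit ridge length: F = V × PW = 11.9 × 38.4 = 456.96 mm·m/s.
Spread over the 26 km slope with efficiency ε = 0.41: R = ε·F/W = 0.41 × 456.96 / 26000 m = 7.206e-03 mm/s.
R = 7.206e-03 × 3600 = 25.9 mm/hr.

R ≈ 25.9 mm/hr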